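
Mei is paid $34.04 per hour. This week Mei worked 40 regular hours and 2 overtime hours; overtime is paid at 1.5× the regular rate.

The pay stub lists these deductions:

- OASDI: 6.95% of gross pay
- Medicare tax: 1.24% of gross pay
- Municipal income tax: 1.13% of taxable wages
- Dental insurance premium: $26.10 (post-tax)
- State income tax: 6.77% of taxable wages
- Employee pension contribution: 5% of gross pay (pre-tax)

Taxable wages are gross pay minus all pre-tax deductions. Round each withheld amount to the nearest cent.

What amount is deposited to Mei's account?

$1134.70

Regular pay: 40 × $34.04 = $1361.60
Overtime pay: 2 × $34.04 × 1.5 = $102.12
Gross pay = $1361.60 + $102.12 = $1463.72
Employee pension contribution: $1463.72 × 0.05 = $73.19
Taxable wages = $1463.72 − $73.19 = $1390.53
Municipal income tax: $1390.53 × 0.0113 = $15.71
State income tax: $1390.53 × 0.0677 = $94.14
Medicare tax: $1463.72 × 0.0124 = $18.15
OASDI: $1463.72 × 0.0695 = $101.73
Dental insurance premium: $26.10
Total deductions = $73.19 + $15.71 + $94.14 + $18.15 + $101.73 + $26.10 = $329.02
Net pay = $1463.72 − $329.02 = $1134.70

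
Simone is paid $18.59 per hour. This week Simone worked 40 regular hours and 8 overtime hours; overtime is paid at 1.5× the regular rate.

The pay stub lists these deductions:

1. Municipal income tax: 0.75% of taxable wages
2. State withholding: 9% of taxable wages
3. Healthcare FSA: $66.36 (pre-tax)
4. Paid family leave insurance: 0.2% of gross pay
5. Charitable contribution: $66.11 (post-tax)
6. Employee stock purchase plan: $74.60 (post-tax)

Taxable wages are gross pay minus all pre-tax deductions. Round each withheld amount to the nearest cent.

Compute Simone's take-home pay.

$669.90

Regular pay: 40 × $18.59 = $743.60
Overtime pay: 8 × $18.59 × 1.5 = $223.08
Gross pay = $743.60 + $223.08 = $966.68
Healthcare FSA: $66.36
Taxable wages = $966.68 − $66.36 = $900.32
State withholding: $900.32 × 0.09 = $81.03
Municipal income tax: $900.32 × 0.0075 = $6.75
Paid family leave insurance: $966.68 × 0.002 = $1.93
Charitable contribution: $66.11
Employee stock purchase plan: $74.60
Total deductions = $66.36 + $81.03 + $6.75 + $1.93 + $66.11 + $74.60 = $296.78
Net pay = $966.68 − $296.78 = $669.90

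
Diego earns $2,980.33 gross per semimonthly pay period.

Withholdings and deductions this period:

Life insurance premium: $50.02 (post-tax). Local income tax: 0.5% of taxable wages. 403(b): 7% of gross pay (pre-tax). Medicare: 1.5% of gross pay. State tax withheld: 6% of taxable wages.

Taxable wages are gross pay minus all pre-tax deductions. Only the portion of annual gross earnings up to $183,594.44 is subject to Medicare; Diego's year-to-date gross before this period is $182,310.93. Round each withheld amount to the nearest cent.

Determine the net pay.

403(b): $2,980.33 × 0.07 = $208.62
Taxable wages = $2,980.33 − $208.62 = $2,771.71
Local income tax: $2,771.71 × 0.005 = $13.86
State tax withheld: $2,771.71 × 0.06 = $166.30
Medicare: only $183,594.44 − $182,310.93 = $1,283.51 of this check is subject → $1,283.51 × 0.015 = $19.25
Life insurance premium: $50.02
Total deductions = $208.62 + $13.86 + $166.30 + $19.25 + $50.02 = $458.05
Net pay = $2,980.33 − $458.05 = $2,522.28

$2,522.28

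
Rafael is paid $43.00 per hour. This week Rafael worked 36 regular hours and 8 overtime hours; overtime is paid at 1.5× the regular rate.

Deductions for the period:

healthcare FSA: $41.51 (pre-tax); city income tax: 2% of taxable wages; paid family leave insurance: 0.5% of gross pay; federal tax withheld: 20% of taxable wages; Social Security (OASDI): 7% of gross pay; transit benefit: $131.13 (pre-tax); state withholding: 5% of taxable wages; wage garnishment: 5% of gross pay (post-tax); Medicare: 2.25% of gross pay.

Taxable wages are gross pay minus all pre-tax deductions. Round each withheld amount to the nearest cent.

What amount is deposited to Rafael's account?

Regular pay: 36 × $43.00 = $1548.00
Overtime pay: 8 × $43.00 × 1.5 = $516.00
Gross pay = $1548.00 + $516.00 = $2064.00
Healthcare FSA: $41.51
Transit benefit: $131.13
Pre-tax total = $41.51 + $131.13 = $172.64
Taxable wages = $2064.00 − $172.64 = $1891.36
City income tax: $1891.36 × 0.02 = $37.83
State withholding: $1891.36 × 0.05 = $94.57
Federal tax withheld: $1891.36 × 0.2 = $378.27
Paid family leave insurance: $2064.00 × 0.005 = $10.32
Medicare: $2064.00 × 0.0225 = $46.44
Social Security (OASDI): $2064.00 × 0.07 = $144.48
Wage garnishment: $2064.00 × 0.05 = $103.20
Total deductions = $41.51 + $131.13 + $37.83 + $94.57 + $378.27 + $10.32 + $46.44 + $144.48 + $103.20 = $987.75
Net pay = $2064.00 − $987.75 = $1076.25

$1076.25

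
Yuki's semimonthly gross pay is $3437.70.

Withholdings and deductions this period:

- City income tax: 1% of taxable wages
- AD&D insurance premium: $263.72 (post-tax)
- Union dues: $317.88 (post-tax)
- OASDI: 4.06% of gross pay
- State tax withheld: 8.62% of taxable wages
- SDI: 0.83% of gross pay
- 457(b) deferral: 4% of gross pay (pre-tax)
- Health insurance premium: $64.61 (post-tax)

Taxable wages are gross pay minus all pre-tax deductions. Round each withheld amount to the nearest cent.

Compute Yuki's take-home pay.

$2168.40

457(b) deferral: $3437.70 × 0.04 = $137.51
Taxable wages = $3437.70 − $137.51 = $3300.19
State tax withheld: $3300.19 × 0.0862 = $284.48
City income tax: $3300.19 × 0.01 = $33.00
OASDI: $3437.70 × 0.0406 = $139.57
SDI: $3437.70 × 0.0083 = $28.53
Health insurance premium: $64.61
AD&D insurance premium: $263.72
Union dues: $317.88
Total deductions = $137.51 + $284.48 + $33.00 + $139.57 + $28.53 + $64.61 + $263.72 + $317.88 = $1269.30
Net pay = $3437.70 − $1269.30 = $2168.40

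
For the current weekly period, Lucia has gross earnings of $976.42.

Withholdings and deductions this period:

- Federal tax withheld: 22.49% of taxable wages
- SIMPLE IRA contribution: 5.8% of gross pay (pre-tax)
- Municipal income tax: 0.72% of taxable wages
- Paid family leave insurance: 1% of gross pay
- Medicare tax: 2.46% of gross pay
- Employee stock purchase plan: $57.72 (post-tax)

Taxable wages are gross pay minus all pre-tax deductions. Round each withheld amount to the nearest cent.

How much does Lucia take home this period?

SIMPLE IRA contribution: $976.42 × 0.058 = $56.63
Taxable wages = $976.42 − $56.63 = $919.79
Municipal income tax: $919.79 × 0.0072 = $6.62
Federal tax withheld: $919.79 × 0.2249 = $206.86
Paid family leave insurance: $976.42 × 0.01 = $9.76
Medicare tax: $976.42 × 0.0246 = $24.02
Employee stock purchase plan: $57.72
Total deductions = $56.63 + $6.62 + $206.86 + $9.76 + $24.02 + $57.72 = $361.61
Net pay = $976.42 − $361.61 = $614.81

$614.81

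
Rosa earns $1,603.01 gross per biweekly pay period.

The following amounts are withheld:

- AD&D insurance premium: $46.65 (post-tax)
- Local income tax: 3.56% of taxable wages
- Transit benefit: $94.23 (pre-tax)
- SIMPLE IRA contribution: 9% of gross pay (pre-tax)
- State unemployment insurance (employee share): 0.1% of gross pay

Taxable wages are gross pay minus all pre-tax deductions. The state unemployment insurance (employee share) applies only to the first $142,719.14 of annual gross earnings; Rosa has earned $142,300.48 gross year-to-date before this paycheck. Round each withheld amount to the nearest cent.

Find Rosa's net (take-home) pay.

Transit benefit: $94.23
SIMPLE IRA contribution: $1,603.01 × 0.09 = $144.27
Pre-tax total = $94.23 + $144.27 = $238.50
Taxable wages = $1,603.01 − $238.50 = $1,364.51
Local income tax: $1,364.51 × 0.0356 = $48.58
State unemployment insurance (employee share): only $142,719.14 − $142,300.48 = $418.66 of this check is subject → $418.66 × 0.001 = $0.42
AD&D insurance premium: $46.65
Total deductions = $94.23 + $144.27 + $48.58 + $0.42 + $46.65 = $334.15
Net pay = $1,603.01 − $334.15 = $1,268.86

$1,268.86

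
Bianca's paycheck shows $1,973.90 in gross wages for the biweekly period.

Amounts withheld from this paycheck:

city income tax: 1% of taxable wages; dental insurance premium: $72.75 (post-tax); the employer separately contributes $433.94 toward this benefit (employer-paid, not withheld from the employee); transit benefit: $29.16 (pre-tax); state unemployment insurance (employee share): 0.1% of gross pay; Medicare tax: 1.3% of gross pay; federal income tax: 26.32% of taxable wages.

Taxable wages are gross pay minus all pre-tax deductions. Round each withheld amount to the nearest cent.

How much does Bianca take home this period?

Transit benefit: $29.16
Taxable wages = $1,973.90 − $29.16 = $1,944.74
City income tax: $1,944.74 × 0.01 = $19.45
Federal income tax: $1,944.74 × 0.2632 = $511.86
Medicare tax: $1,973.90 × 0.013 = $25.66
State unemployment insurance (employee share): $1,973.90 × 0.001 = $1.97
Dental insurance premium: $72.75
(Employer's $433.94 toward dental insurance premium is not withheld from the employee.)
Total deductions = $29.16 + $19.45 + $511.86 + $25.66 + $1.97 + $72.75 = $660.85
Net pay = $1,973.90 − $660.85 = $1,313.05

$1,313.05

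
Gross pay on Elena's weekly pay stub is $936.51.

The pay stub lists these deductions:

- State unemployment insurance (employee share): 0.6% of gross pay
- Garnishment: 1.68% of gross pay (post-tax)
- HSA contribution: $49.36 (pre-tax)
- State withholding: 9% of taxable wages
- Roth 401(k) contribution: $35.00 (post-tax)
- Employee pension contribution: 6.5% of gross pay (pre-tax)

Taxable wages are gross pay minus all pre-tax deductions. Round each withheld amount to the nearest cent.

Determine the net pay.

Employee pension contribution: $936.51 × 0.065 = $60.87
HSA contribution: $49.36
Pre-tax total = $60.87 + $49.36 = $110.23
Taxable wages = $936.51 − $110.23 = $826.28
State withholding: $826.28 × 0.09 = $74.37
State unemployment insurance (employee share): $936.51 × 0.006 = $5.62
Garnishment: $936.51 × 0.0168 = $15.73
Roth 401(k) contribution: $35.00
Total deductions = $60.87 + $49.36 + $74.37 + $5.62 + $15.73 + $35.00 = $240.95
Net pay = $936.51 − $240.95 = $695.56

$695.56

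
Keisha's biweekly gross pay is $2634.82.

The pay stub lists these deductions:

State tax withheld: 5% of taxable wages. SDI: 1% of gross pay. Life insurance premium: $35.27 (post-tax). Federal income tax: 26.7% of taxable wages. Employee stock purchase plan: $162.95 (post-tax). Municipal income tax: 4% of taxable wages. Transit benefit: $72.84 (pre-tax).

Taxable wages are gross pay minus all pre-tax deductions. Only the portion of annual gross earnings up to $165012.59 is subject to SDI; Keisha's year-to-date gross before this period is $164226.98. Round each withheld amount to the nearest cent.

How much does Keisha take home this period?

$1441.27

Transit benefit: $72.84
Taxable wages = $2634.82 − $72.84 = $2561.98
Federal income tax: $2561.98 × 0.267 = $684.05
Municipal income tax: $2561.98 × 0.04 = $102.48
State tax withheld: $2561.98 × 0.05 = $128.10
SDI: only $165012.59 − $164226.98 = $785.61 of this check is subject → $785.61 × 0.01 = $7.86
Life insurance premium: $35.27
Employee stock purchase plan: $162.95
Total deductions = $72.84 + $684.05 + $102.48 + $128.10 + $7.86 + $35.27 + $162.95 = $1193.55
Net pay = $2634.82 − $1193.55 = $1441.27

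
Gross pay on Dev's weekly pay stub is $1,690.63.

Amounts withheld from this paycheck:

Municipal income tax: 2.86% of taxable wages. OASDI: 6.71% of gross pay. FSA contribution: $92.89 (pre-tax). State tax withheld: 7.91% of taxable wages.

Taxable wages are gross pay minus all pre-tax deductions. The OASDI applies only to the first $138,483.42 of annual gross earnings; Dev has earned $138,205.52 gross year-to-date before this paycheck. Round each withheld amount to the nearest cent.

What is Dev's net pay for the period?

FSA contribution: $92.89
Taxable wages = $1,690.63 − $92.89 = $1,597.74
Municipal income tax: $1,597.74 × 0.0286 = $45.70
State tax withheld: $1,597.74 × 0.0791 = $126.38
OASDI: only $138,483.42 − $138,205.52 = $277.90 of this check is subject → $277.90 × 0.0671 = $18.65
Total deductions = $92.89 + $45.70 + $126.38 + $18.65 = $283.62
Net pay = $1,690.63 − $283.62 = $1,407.01

$1,407.01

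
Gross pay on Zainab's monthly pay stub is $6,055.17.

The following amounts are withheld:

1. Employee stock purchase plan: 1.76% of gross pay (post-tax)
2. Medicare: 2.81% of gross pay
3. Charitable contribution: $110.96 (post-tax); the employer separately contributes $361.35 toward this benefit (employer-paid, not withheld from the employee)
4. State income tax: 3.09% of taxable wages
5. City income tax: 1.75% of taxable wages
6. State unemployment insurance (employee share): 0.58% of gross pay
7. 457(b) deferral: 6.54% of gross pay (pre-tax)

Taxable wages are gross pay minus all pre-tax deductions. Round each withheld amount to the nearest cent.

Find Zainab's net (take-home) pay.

$4,962.45

457(b) deferral: $6,055.17 × 0.0654 = $396.01
Taxable wages = $6,055.17 − $396.01 = $5,659.16
State income tax: $5,659.16 × 0.0309 = $174.87
City income tax: $5,659.16 × 0.0175 = $99.04
Medicare: $6,055.17 × 0.0281 = $170.15
State unemployment insurance (employee share): $6,055.17 × 0.0058 = $35.12
Employee stock purchase plan: $6,055.17 × 0.0176 = $106.57
Charitable contribution: $110.96
(Employer's $361.35 toward charitable contribution is not withheld from the employee.)
Total deductions = $396.01 + $174.87 + $99.04 + $170.15 + $35.12 + $106.57 + $110.96 = $1,092.72
Net pay = $6,055.17 − $1,092.72 = $4,962.45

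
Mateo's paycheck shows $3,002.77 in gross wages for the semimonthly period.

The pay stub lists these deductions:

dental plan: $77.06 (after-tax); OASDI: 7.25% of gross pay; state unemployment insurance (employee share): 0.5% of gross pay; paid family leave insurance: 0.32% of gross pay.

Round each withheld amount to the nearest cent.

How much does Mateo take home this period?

$2,683.39

Paid family leave insurance: $3,002.77 × 0.0032 = $9.61
State unemployment insurance (employee share): $3,002.77 × 0.005 = $15.01
OASDI: $3,002.77 × 0.0725 = $217.70
Dental plan: $77.06
Total deductions = $9.61 + $15.01 + $217.70 + $77.06 = $319.38
Net pay = $3,002.77 − $319.38 = $2,683.39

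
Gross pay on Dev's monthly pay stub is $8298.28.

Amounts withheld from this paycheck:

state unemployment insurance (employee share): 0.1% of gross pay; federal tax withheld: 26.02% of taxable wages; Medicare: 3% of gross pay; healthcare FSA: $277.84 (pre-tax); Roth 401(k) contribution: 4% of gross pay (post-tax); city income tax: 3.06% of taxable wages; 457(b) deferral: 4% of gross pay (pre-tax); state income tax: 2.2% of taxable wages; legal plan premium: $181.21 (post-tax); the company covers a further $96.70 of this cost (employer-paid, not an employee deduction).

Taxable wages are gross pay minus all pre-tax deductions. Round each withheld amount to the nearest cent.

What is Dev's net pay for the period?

$4513.15

457(b) deferral: $8298.28 × 0.04 = $331.93
Healthcare FSA: $277.84
Pre-tax total = $331.93 + $277.84 = $609.77
Taxable wages = $8298.28 − $609.77 = $7688.51
City income tax: $7688.51 × 0.0306 = $235.27
Federal tax withheld: $7688.51 × 0.2602 = $2000.55
State income tax: $7688.51 × 0.022 = $169.15
State unemployment insurance (employee share): $8298.28 × 0.001 = $8.30
Medicare: $8298.28 × 0.03 = $248.95
Roth 401(k) contribution: $8298.28 × 0.04 = $331.93
Legal plan premium: $181.21
(Employer's $96.70 toward legal plan premium is not withheld from the employee.)
Total deductions = $331.93 + $277.84 + $235.27 + $2000.55 + $169.15 + $8.30 + $248.95 + $331.93 + $181.21 = $3785.13
Net pay = $8298.28 − $3785.13 = $4513.15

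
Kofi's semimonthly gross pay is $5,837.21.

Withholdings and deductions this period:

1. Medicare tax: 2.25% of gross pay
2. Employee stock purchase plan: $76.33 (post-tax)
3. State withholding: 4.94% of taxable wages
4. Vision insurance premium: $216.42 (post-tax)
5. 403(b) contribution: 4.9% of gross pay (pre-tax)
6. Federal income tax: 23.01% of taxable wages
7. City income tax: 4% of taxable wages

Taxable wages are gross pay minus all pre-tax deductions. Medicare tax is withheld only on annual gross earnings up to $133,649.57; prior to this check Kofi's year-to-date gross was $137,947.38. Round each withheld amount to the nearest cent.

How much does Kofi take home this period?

$3,484.83

403(b) contribution: $5,837.21 × 0.049 = $286.02
Taxable wages = $5,837.21 − $286.02 = $5,551.19
Federal income tax: $5,551.19 × 0.2301 = $1,277.33
City income tax: $5,551.19 × 0.04 = $222.05
State withholding: $5,551.19 × 0.0494 = $274.23
Medicare tax: annual cap $133,649.57 already reached (YTD $137,947.38), so $0.00
Employee stock purchase plan: $76.33
Vision insurance premium: $216.42
Total deductions = $286.02 + $1,277.33 + $222.05 + $274.23 + $0.00 + $76.33 + $216.42 = $2,352.38
Net pay = $5,837.21 − $2,352.38 = $3,484.83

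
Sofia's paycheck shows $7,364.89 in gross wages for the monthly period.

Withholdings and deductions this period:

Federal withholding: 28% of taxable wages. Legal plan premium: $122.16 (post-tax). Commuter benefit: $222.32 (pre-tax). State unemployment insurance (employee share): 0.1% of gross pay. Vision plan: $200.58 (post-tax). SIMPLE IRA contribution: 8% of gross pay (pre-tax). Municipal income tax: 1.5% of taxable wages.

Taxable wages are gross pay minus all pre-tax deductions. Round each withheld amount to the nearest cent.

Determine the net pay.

SIMPLE IRA contribution: $7,364.89 × 0.08 = $589.19
Commuter benefit: $222.32
Pre-tax total = $589.19 + $222.32 = $811.51
Taxable wages = $7,364.89 − $811.51 = $6,553.38
Municipal income tax: $6,553.38 × 0.015 = $98.30
Federal withholding: $6,553.38 × 0.28 = $1,834.95
State unemployment insurance (employee share): $7,364.89 × 0.001 = $7.36
Vision plan: $200.58
Legal plan premium: $122.16
Total deductions = $589.19 + $222.32 + $98.30 + $1,834.95 + $7.36 + $200.58 + $122.16 = $3,074.86
Net pay = $7,364.89 − $3,074.86 = $4,290.03

$4,290.03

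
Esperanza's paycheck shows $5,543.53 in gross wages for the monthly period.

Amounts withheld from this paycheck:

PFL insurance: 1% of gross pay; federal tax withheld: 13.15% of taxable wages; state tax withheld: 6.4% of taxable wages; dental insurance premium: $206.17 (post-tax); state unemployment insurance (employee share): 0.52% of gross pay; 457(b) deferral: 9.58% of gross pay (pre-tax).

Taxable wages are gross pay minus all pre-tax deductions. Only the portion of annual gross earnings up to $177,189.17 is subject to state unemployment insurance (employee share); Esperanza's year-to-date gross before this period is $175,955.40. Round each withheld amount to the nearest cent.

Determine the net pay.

457(b) deferral: $5,543.53 × 0.0958 = $531.07
Taxable wages = $5,543.53 − $531.07 = $5,012.46
State tax withheld: $5,012.46 × 0.064 = $320.80
Federal tax withheld: $5,012.46 × 0.1315 = $659.14
PFL insurance: $5,543.53 × 0.01 = $55.44
State unemployment insurance (employee share): only $177,189.17 − $175,955.40 = $1,233.77 of this check is subject → $1,233.77 × 0.0052 = $6.42
Dental insurance premium: $206.17
Total deductions = $531.07 + $320.80 + $659.14 + $55.44 + $6.42 + $206.17 = $1,779.04
Net pay = $5,543.53 − $1,779.04 = $3,764.49

$3,764.49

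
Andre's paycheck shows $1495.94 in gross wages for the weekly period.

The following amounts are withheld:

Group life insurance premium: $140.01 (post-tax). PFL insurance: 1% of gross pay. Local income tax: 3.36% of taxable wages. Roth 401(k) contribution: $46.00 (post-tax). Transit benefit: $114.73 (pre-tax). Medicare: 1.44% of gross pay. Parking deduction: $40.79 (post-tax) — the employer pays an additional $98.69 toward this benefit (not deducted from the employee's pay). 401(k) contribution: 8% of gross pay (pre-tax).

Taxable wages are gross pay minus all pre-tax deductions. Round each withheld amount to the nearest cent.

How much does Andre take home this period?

Transit benefit: $114.73
401(k) contribution: $1495.94 × 0.08 = $119.68
Pre-tax total = $114.73 + $119.68 = $234.41
Taxable wages = $1495.94 − $234.41 = $1261.53
Local income tax: $1261.53 × 0.0336 = $42.39
Medicare: $1495.94 × 0.0144 = $21.54
PFL insurance: $1495.94 × 0.01 = $14.96
Roth 401(k) contribution: $46.00
Group life insurance premium: $140.01
Parking deduction: $40.79
(Employer's $98.69 toward parking deduction is not withheld from the employee.)
Total deductions = $114.73 + $119.68 + $42.39 + $21.54 + $14.96 + $46.00 + $140.01 + $40.79 = $540.10
Net pay = $1495.94 − $540.10 = $955.84

$955.84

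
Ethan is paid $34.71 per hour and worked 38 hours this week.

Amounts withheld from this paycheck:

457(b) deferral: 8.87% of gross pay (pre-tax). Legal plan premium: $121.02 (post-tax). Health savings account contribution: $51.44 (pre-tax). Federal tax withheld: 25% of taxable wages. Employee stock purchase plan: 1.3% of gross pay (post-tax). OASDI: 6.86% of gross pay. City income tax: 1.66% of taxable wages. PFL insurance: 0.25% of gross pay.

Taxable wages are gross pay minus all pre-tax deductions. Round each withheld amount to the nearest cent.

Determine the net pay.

Gross pay: 38 × $34.71 = $1318.98
457(b) deferral: $1318.98 × 0.0887 = $116.99
Health savings account contribution: $51.44
Pre-tax total = $116.99 + $51.44 = $168.43
Taxable wages = $1318.98 − $168.43 = $1150.55
Federal tax withheld: $1150.55 × 0.25 = $287.64
City income tax: $1150.55 × 0.0166 = $19.10
OASDI: $1318.98 × 0.0686 = $90.48
PFL insurance: $1318.98 × 0.0025 = $3.30
Employee stock purchase plan: $1318.98 × 0.013 = $17.15
Legal plan premium: $121.02
Total deductions = $116.99 + $51.44 + $287.64 + $19.10 + $90.48 + $3.30 + $17.15 + $121.02 = $707.12
Net pay = $1318.98 − $707.12 = $611.86

$611.86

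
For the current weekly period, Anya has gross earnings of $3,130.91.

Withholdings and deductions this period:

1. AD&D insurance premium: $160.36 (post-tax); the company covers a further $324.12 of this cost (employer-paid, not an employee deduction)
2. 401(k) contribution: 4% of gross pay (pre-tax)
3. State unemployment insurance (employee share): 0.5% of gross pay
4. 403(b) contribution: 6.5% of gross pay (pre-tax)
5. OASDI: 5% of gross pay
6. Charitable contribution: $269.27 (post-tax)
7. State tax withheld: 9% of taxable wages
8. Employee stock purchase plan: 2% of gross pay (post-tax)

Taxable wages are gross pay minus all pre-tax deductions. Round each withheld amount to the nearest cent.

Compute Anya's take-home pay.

$1,885.52

401(k) contribution: $3,130.91 × 0.04 = $125.24
403(b) contribution: $3,130.91 × 0.065 = $203.51
Pre-tax total = $125.24 + $203.51 = $328.75
Taxable wages = $3,130.91 − $328.75 = $2,802.16
State tax withheld: $2,802.16 × 0.09 = $252.19
OASDI: $3,130.91 × 0.05 = $156.55
State unemployment insurance (employee share): $3,130.91 × 0.005 = $15.65
AD&D insurance premium: $160.36
Charitable contribution: $269.27
Employee stock purchase plan: $3,130.91 × 0.02 = $62.62
(Employer's $324.12 toward AD&D insurance premium is not withheld from the employee.)
Total deductions = $125.24 + $203.51 + $252.19 + $156.55 + $15.65 + $160.36 + $269.27 + $62.62 = $1,245.39
Net pay = $3,130.91 − $1,245.39 = $1,885.52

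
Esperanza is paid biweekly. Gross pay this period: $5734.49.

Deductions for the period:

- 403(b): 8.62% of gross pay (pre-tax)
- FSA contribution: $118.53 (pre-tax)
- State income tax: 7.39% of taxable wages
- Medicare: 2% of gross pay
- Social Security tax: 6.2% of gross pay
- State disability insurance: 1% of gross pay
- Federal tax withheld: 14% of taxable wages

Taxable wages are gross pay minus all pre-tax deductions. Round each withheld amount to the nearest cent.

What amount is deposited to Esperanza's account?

$3498.56

FSA contribution: $118.53
403(b): $5734.49 × 0.0862 = $494.31
Pre-tax total = $118.53 + $494.31 = $612.84
Taxable wages = $5734.49 − $612.84 = $5121.65
Federal tax withheld: $5121.65 × 0.14 = $717.03
State income tax: $5121.65 × 0.0739 = $378.49
Social Security tax: $5734.49 × 0.062 = $355.54
Medicare: $5734.49 × 0.02 = $114.69
State disability insurance: $5734.49 × 0.01 = $57.34
Total deductions = $118.53 + $494.31 + $717.03 + $378.49 + $355.54 + $114.69 + $57.34 = $2235.93
Net pay = $5734.49 − $2235.93 = $3498.56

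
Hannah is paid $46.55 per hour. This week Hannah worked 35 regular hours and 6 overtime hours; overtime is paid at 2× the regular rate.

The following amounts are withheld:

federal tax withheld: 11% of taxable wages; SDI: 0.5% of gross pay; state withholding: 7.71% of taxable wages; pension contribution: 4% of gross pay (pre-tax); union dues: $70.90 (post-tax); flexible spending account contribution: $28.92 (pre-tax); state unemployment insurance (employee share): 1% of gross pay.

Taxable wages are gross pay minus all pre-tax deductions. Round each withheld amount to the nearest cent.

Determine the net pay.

$1,580.13

Regular pay: 35 × $46.55 = $1,629.25
Overtime pay: 6 × $46.55 × 2 = $558.60
Gross pay = $1,629.25 + $558.60 = $2,187.85
Flexible spending account contribution: $28.92
Pension contribution: $2,187.85 × 0.04 = $87.51
Pre-tax total = $28.92 + $87.51 = $116.43
Taxable wages = $2,187.85 − $116.43 = $2,071.42
Federal tax withheld: $2,071.42 × 0.11 = $227.86
State withholding: $2,071.42 × 0.0771 = $159.71
SDI: $2,187.85 × 0.005 = $10.94
State unemployment insurance (employee share): $2,187.85 × 0.01 = $21.88
Union dues: $70.90
Total deductions = $28.92 + $87.51 + $227.86 + $159.71 + $10.94 + $21.88 + $70.90 = $607.72
Net pay = $2,187.85 − $607.72 = $1,580.13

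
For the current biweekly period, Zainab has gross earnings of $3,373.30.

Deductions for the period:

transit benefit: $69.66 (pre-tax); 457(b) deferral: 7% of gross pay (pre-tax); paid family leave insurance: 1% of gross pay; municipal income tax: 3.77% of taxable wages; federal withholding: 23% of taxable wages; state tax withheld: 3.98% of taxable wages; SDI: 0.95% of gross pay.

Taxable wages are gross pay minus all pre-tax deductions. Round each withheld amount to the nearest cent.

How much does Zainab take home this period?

$2,058.46

457(b) deferral: $3,373.30 × 0.07 = $236.13
Transit benefit: $69.66
Pre-tax total = $236.13 + $69.66 = $305.79
Taxable wages = $3,373.30 − $305.79 = $3,067.51
Federal withholding: $3,067.51 × 0.23 = $705.53
State tax withheld: $3,067.51 × 0.0398 = $122.09
Municipal income tax: $3,067.51 × 0.0377 = $115.65
Paid family leave insurance: $3,373.30 × 0.01 = $33.73
SDI: $3,373.30 × 0.0095 = $32.05
Total deductions = $236.13 + $69.66 + $705.53 + $122.09 + $115.65 + $33.73 + $32.05 = $1,314.84
Net pay = $3,373.30 − $1,314.84 = $2,058.46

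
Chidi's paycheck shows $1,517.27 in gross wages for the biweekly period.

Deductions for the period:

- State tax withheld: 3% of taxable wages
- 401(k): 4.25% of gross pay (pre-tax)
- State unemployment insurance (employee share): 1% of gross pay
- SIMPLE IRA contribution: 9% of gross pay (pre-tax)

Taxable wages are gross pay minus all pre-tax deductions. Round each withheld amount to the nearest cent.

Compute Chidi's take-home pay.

$1,261.58

401(k): $1,517.27 × 0.0425 = $64.48
SIMPLE IRA contribution: $1,517.27 × 0.09 = $136.55
Pre-tax total = $64.48 + $136.55 = $201.03
Taxable wages = $1,517.27 − $201.03 = $1,316.24
State tax withheld: $1,316.24 × 0.03 = $39.49
State unemployment insurance (employee share): $1,517.27 × 0.01 = $15.17
Total deductions = $64.48 + $136.55 + $39.49 + $15.17 = $255.69
Net pay = $1,517.27 − $255.69 = $1,261.58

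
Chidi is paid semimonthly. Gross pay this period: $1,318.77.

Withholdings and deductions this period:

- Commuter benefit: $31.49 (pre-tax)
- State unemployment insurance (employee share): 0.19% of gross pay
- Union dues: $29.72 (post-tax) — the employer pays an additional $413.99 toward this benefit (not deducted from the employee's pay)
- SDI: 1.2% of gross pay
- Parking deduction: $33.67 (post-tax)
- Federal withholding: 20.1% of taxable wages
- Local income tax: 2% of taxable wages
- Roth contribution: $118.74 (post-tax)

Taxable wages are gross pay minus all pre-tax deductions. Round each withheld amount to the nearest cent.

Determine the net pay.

Commuter benefit: $31.49
Taxable wages = $1,318.77 − $31.49 = $1,287.28
Federal withholding: $1,287.28 × 0.201 = $258.74
Local income tax: $1,287.28 × 0.02 = $25.75
SDI: $1,318.77 × 0.012 = $15.83
State unemployment insurance (employee share): $1,318.77 × 0.0019 = $2.51
Parking deduction: $33.67
Union dues: $29.72
Roth contribution: $118.74
(Employer's $413.99 toward union dues is not withheld from the employee.)
Total deductions = $31.49 + $258.74 + $25.75 + $15.83 + $2.51 + $33.67 + $29.72 + $118.74 = $516.45
Net pay = $1,318.77 − $516.45 = $802.32

$802.32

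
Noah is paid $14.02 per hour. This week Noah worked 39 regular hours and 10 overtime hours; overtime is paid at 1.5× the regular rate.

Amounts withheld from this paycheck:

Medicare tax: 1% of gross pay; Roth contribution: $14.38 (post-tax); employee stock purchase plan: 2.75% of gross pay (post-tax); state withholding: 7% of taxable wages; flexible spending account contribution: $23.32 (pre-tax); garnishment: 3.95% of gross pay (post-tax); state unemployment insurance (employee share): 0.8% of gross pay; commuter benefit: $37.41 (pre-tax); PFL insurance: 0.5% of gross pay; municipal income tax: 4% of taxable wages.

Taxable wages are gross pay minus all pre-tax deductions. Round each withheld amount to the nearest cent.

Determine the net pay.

$537.24

Regular pay: 39 × $14.02 = $546.78
Overtime pay: 10 × $14.02 × 1.5 = $210.30
Gross pay = $546.78 + $210.30 = $757.08
Flexible spending account contribution: $23.32
Commuter benefit: $37.41
Pre-tax total = $23.32 + $37.41 = $60.73
Taxable wages = $757.08 − $60.73 = $696.35
Municipal income tax: $696.35 × 0.04 = $27.85
State withholding: $696.35 × 0.07 = $48.74
Medicare tax: $757.08 × 0.01 = $7.57
State unemployment insurance (employee share): $757.08 × 0.008 = $6.06
PFL insurance: $757.08 × 0.005 = $3.79
Roth contribution: $14.38
Employee stock purchase plan: $757.08 × 0.0275 = $20.82
Garnishment: $757.08 × 0.0395 = $29.90
Total deductions = $23.32 + $37.41 + $27.85 + $48.74 + $7.57 + $6.06 + $3.79 + $14.38 + $20.82 + $29.90 = $219.84
Net pay = $757.08 − $219.84 = $537.24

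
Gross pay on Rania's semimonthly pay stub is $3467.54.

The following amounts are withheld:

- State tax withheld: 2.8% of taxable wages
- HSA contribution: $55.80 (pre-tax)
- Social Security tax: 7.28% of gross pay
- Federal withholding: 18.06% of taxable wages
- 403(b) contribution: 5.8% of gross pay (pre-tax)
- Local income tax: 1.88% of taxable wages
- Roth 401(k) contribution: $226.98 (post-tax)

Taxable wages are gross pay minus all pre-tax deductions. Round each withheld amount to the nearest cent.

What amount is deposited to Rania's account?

HSA contribution: $55.80
403(b) contribution: $3467.54 × 0.058 = $201.12
Pre-tax total = $55.80 + $201.12 = $256.92
Taxable wages = $3467.54 − $256.92 = $3210.62
Local income tax: $3210.62 × 0.0188 = $60.36
State tax withheld: $3210.62 × 0.028 = $89.90
Federal withholding: $3210.62 × 0.1806 = $579.84
Social Security tax: $3467.54 × 0.0728 = $252.44
Roth 401(k) contribution: $226.98
Total deductions = $55.80 + $201.12 + $60.36 + $89.90 + $579.84 + $252.44 + $226.98 = $1466.44
Net pay = $3467.54 − $1466.44 = $2001.10

$2001.10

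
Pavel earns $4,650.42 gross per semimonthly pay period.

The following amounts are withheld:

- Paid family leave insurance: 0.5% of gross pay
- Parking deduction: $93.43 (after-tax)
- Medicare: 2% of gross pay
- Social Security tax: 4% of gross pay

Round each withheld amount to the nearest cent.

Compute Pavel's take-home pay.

Paid family leave insurance: $4,650.42 × 0.005 = $23.25
Social Security tax: $4,650.42 × 0.04 = $186.02
Medicare: $4,650.42 × 0.02 = $93.01
Parking deduction: $93.43
Total deductions = $23.25 + $186.02 + $93.01 + $93.43 = $395.71
Net pay = $4,650.42 − $395.71 = $4,254.71

$4,254.71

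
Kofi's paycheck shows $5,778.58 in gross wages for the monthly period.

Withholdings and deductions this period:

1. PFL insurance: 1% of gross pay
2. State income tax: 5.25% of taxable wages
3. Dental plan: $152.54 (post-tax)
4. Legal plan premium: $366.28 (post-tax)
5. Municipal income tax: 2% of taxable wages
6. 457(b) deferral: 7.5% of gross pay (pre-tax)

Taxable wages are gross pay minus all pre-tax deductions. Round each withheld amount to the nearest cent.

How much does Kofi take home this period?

457(b) deferral: $5,778.58 × 0.075 = $433.39
Taxable wages = $5,778.58 − $433.39 = $5,345.19
Municipal income tax: $5,345.19 × 0.02 = $106.90
State income tax: $5,345.19 × 0.0525 = $280.62
PFL insurance: $5,778.58 × 0.01 = $57.79
Dental plan: $152.54
Legal plan premium: $366.28
Total deductions = $433.39 + $106.90 + $280.62 + $57.79 + $152.54 + $366.28 = $1,397.52
Net pay = $5,778.58 − $1,397.52 = $4,381.06

$4,381.06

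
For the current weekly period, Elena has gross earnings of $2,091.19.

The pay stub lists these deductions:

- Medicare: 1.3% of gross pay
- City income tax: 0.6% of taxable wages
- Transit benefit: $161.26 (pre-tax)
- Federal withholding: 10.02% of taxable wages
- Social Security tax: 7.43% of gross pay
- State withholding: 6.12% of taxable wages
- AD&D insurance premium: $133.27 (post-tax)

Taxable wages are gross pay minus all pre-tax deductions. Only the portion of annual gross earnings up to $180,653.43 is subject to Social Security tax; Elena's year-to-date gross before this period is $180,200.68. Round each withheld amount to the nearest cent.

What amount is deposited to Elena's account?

$1,412.76

Transit benefit: $161.26
Taxable wages = $2,091.19 − $161.26 = $1,929.93
City income tax: $1,929.93 × 0.006 = $11.58
State withholding: $1,929.93 × 0.0612 = $118.11
Federal withholding: $1,929.93 × 0.1002 = $193.38
Social Security tax: only $180,653.43 − $180,200.68 = $452.75 of this check is subject → $452.75 × 0.0743 = $33.64
Medicare: $2,091.19 × 0.013 = $27.19
AD&D insurance premium: $133.27
Total deductions = $161.26 + $11.58 + $118.11 + $193.38 + $33.64 + $27.19 + $133.27 = $678.43
Net pay = $2,091.19 − $678.43 = $1,412.76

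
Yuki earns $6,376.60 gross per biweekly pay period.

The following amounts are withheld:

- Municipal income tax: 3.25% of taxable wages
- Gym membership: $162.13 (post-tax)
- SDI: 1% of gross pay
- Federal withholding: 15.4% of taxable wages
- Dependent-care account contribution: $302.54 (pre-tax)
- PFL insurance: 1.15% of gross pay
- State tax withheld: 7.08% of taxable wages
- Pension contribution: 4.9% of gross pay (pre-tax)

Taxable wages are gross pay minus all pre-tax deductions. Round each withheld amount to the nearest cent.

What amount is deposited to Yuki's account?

$3,979.92

Dependent-care account contribution: $302.54
Pension contribution: $6,376.60 × 0.049 = $312.45
Pre-tax total = $302.54 + $312.45 = $614.99
Taxable wages = $6,376.60 − $614.99 = $5,761.61
Municipal income tax: $5,761.61 × 0.0325 = $187.25
Federal withholding: $5,761.61 × 0.154 = $887.29
State tax withheld: $5,761.61 × 0.0708 = $407.92
SDI: $6,376.60 × 0.01 = $63.77
PFL insurance: $6,376.60 × 0.0115 = $73.33
Gym membership: $162.13
Total deductions = $302.54 + $312.45 + $187.25 + $887.29 + $407.92 + $63.77 + $73.33 + $162.13 = $2,396.68
Net pay = $6,376.60 − $2,396.68 = $3,979.92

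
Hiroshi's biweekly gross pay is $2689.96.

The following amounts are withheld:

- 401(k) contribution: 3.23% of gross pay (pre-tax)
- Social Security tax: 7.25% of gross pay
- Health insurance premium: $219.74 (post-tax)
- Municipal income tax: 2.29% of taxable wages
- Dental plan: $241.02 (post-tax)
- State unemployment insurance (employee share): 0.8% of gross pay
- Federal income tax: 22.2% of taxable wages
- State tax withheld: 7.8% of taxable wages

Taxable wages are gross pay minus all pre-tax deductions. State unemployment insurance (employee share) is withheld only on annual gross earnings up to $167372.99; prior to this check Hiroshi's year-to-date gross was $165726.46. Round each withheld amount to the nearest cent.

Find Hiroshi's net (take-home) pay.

401(k) contribution: $2689.96 × 0.0323 = $86.89
Taxable wages = $2689.96 − $86.89 = $2603.07
Federal income tax: $2603.07 × 0.222 = $577.88
Municipal income tax: $2603.07 × 0.0229 = $59.61
State tax withheld: $2603.07 × 0.078 = $203.04
State unemployment insurance (employee share): only $167372.99 − $165726.46 = $1646.53 of this check is subject → $1646.53 × 0.008 = $13.17
Social Security tax: $2689.96 × 0.0725 = $195.02
Health insurance premium: $219.74
Dental plan: $241.02
Total deductions = $86.89 + $577.88 + $59.61 + $203.04 + $13.17 + $195.02 + $219.74 + $241.02 = $1596.37
Net pay = $2689.96 − $1596.37 = $1093.59

$1093.59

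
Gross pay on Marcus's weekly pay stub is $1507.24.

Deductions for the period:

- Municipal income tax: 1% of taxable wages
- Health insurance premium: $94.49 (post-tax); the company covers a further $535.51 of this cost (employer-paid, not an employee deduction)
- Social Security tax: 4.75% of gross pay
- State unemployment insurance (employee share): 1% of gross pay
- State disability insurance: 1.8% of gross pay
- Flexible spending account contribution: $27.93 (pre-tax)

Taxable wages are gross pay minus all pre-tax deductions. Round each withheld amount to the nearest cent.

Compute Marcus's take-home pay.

Flexible spending account contribution: $27.93
Taxable wages = $1507.24 − $27.93 = $1479.31
Municipal income tax: $1479.31 × 0.01 = $14.79
State unemployment insurance (employee share): $1507.24 × 0.01 = $15.07
State disability insurance: $1507.24 × 0.018 = $27.13
Social Security tax: $1507.24 × 0.0475 = $71.59
Health insurance premium: $94.49
(Employer's $535.51 toward health insurance premium is not withheld from the employee.)
Total deductions = $27.93 + $14.79 + $15.07 + $27.13 + $71.59 + $94.49 = $251.00
Net pay = $1507.24 − $251.00 = $1256.24

$1256.24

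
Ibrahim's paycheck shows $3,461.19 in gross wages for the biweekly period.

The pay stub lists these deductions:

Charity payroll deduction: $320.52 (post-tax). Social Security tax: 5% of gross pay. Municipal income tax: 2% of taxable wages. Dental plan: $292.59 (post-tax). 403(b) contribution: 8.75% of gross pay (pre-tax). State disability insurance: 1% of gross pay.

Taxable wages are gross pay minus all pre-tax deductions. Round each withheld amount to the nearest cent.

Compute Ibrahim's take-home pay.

403(b) contribution: $3,461.19 × 0.0875 = $302.85
Taxable wages = $3,461.19 − $302.85 = $3,158.34
Municipal income tax: $3,158.34 × 0.02 = $63.17
Social Security tax: $3,461.19 × 0.05 = $173.06
State disability insurance: $3,461.19 × 0.01 = $34.61
Charity payroll deduction: $320.52
Dental plan: $292.59
Total deductions = $302.85 + $63.17 + $173.06 + $34.61 + $320.52 + $292.59 = $1,186.80
Net pay = $3,461.19 − $1,186.80 = $2,274.39

$2,274.39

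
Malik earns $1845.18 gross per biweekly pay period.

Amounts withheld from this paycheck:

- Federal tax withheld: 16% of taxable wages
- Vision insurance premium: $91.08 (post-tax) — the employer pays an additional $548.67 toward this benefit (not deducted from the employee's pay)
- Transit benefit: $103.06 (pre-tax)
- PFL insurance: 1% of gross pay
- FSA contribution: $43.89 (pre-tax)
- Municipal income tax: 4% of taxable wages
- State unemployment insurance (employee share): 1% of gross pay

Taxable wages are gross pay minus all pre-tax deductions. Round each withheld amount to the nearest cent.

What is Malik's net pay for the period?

$1230.60

Transit benefit: $103.06
FSA contribution: $43.89
Pre-tax total = $103.06 + $43.89 = $146.95
Taxable wages = $1845.18 − $146.95 = $1698.23
Federal tax withheld: $1698.23 × 0.16 = $271.72
Municipal income tax: $1698.23 × 0.04 = $67.93
State unemployment insurance (employee share): $1845.18 × 0.01 = $18.45
PFL insurance: $1845.18 × 0.01 = $18.45
Vision insurance premium: $91.08
(Employer's $548.67 toward vision insurance premium is not withheld from the employee.)
Total deductions = $103.06 + $43.89 + $271.72 + $67.93 + $18.45 + $18.45 + $91.08 = $614.58
Net pay = $1845.18 − $614.58 = $1230.60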